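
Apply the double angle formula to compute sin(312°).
sin(312°) = 2 sin 156° cos 156° = -0.7431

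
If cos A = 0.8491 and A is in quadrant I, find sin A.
sin A = 0.5282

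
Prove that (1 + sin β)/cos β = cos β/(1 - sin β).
LHS = (1 + sin β)(1 - sin β) / (cos β(1 - sin β)) = (1 - sin²β) / (cos β(1 - sin β)) = cos²β / (cos β(1 - sin β)) = cos β/(1 - sin β) = RHS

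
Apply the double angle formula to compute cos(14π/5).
cos(14π/5) = cos²7π/5 - sin²7π/5 = -0.809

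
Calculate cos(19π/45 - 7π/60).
cos(19π/45 - 7π/60) = cos 19π/45 cos 7π/60 + sin 19π/45 sin 7π/60 = 0.5736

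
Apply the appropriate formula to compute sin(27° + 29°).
sin(27° + 29°) = sin 27° cos 29° + cos 27° sin 29° = 0.829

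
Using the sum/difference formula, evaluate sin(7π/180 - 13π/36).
sin(7π/180 - 13π/36) = sin 7π/180 cos 13π/36 - cos 7π/180 sin 13π/36 = -0.848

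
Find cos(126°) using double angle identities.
cos(126°) = cos²63° - sin²63° = -0.5878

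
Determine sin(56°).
sin(56°) = 0.829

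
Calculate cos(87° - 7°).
cos(87° - 7°) = cos 87° cos 7° + sin 87° sin 7° = 0.1736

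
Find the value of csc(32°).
csc(32°) = 1.887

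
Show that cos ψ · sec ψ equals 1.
LHS = cos ψ · (1/cos ψ) = 1 = RHS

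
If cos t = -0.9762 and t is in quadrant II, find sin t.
sin t = 0.2169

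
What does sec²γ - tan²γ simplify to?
sec²γ - tan²γ = 1 (using Pythagorean identity)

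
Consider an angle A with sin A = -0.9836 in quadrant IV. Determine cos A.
cos A = √(1 - sin²A) = 0.1804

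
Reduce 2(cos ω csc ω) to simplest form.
2(cos ω csc ω) = 2(cot ω) (using Reciprocal + quotient)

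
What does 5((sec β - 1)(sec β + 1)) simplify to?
5((sec β - 1)(sec β + 1)) = 5(tan²β) (using Diff. of squares)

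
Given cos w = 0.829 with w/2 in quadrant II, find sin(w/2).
sin(w/2) = ±√((1 - cos w)/2); positive since w/2 ∈ QII, so sin(w/2) = 0.2924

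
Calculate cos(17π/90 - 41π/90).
cos(17π/90 - 41π/90) = cos 17π/90 cos 41π/90 + sin 17π/90 sin 41π/90 = 0.6691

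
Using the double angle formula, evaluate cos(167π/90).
cos(167π/90) = cos²167π/180 - sin²167π/180 = 0.8988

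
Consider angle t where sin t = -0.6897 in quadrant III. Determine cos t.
cos t = ±√(1 - sin²t) = -0.7241 (negative in QIII)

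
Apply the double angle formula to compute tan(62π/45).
tan(62π/45) = 2 tan 31π/45 / (1 - tan²31π/45) = 2.475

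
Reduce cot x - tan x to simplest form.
cot x - tan x = 2 cot(2x) (using Double angle)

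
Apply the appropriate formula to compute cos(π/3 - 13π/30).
cos(π/3 - 13π/30) = cos π/3 cos 13π/30 + sin π/3 sin 13π/30 = 0.9511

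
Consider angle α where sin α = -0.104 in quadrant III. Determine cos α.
cos α = ±√(1 - sin²α) = -0.9946 (negative in QIII)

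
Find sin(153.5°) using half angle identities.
sin(153.5°) = √((1 - cos 307°)/2) = 0.4462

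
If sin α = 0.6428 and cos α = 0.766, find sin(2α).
sin(2α) = 2 sin α cos α = 0.9848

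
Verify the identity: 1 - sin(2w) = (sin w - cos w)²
RHS = sin²w - 2 sin w cos w + cos²w = (sin²w + cos²w) - 2 sin w cos w = 1 - sin(2w) = LHS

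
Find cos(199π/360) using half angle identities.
cos(199π/360) = -√((1 + cos 199π/180)/2) = -0.165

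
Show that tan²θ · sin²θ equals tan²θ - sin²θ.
RHS = sin²θ/cos²θ - sin²θ = sin²θ(1/cos²θ - 1) = sin²θ · (1 - cos²θ)/cos²θ = sin²θ · sin²θ/cos²θ = sin²θ · tan²θ = LHS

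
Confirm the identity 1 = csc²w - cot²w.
RHS = 1/sin²w - cos²w/sin²w = (1 - cos²w)/sin²w = sin²w/sin²w = 1 = LHS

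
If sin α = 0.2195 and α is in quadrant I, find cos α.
cos α = 0.9756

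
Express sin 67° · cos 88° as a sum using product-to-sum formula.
sin 67° cos 88° = (1/2)[sin(67°+88°) + sin(67°-88°)]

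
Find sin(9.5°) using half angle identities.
sin(9.5°) = √((1 - cos 19°)/2) = 0.165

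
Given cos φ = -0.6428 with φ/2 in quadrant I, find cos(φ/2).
cos(φ/2) = ±√((1 + cos φ)/2); positive since φ/2 ∈ QI, so cos(φ/2) = 0.4226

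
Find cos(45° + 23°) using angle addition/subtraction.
cos(45° + 23°) = cos 45° cos 23° - sin 45° sin 23° = 0.3746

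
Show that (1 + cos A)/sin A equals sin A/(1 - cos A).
RHS = sin A(1 + cos A) / ((1 - cos A)(1 + cos A)) = sin A(1 + cos A) / (1 - cos²A) = sin A(1 + cos A) / sin²A = (1 + cos A)/sin A = LHS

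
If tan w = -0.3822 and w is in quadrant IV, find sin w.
sin w = -0.357 (using tan²w + 1 = sec²w)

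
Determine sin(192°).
sin(192°) = -0.2079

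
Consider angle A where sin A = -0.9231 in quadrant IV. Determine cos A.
cos A = √(1 - sin²A) = 0.3846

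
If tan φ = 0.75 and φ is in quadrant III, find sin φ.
sin φ = -0.6 (using tan²φ + 1 = sec²φ)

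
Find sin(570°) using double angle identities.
sin(570°) = 2 sin 285° cos 285° = -1/2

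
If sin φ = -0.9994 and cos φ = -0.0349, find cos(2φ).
cos(2φ) = cos²φ - sin²φ = -0.9976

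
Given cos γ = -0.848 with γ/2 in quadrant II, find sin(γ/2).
sin(γ/2) = ±√((1 - cos γ)/2); positive since γ/2 ∈ QII, so sin(γ/2) = 0.9612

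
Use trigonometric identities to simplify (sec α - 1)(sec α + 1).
(sec α - 1)(sec α + 1) = tan²α (using Diff. of squares)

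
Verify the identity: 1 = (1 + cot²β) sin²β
RHS = csc²β · sin²β = (1/sin²β) · sin²β = 1 = LHS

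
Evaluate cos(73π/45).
cos(73π/45) = 0.3746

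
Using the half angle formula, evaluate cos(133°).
cos(133°) = -√((1 + cos 266°)/2) = -0.682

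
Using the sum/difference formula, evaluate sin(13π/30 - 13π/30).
sin(13π/30 - 13π/30) = sin 13π/30 cos 13π/30 - cos 13π/30 sin 13π/30 = 0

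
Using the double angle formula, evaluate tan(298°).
tan(298°) = 2 tan 149° / (1 - tan²149°) = -1.881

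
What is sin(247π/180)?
sin(247π/180) = -0.9205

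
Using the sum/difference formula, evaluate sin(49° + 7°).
sin(49° + 7°) = sin 49° cos 7° + cos 49° sin 7° = 0.829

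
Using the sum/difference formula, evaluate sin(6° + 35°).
sin(6° + 35°) = sin 6° cos 35° + cos 6° sin 35° = 0.6561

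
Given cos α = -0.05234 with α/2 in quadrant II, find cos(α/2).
cos(α/2) = ±√((1 + cos α)/2); negative since α/2 ∈ QII, so cos(α/2) = -0.6884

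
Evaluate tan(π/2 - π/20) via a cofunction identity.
tan(π/2 - π/20) = cot(π/20) = 6.314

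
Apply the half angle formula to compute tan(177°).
tan(177°) = sin 354° / (1 + cos 354°) = -0.05241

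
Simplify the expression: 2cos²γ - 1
2cos²γ - 1 = cos(2γ) (using Double angle)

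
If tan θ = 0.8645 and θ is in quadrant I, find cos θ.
cos θ = 0.7565 (using tan²θ + 1 = sec²θ)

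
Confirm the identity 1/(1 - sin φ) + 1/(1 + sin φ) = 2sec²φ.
LHS = [(1 + sin φ) + (1 - sin φ)] / [(1 - sin φ)(1 + sin φ)] = 2/(1 - sin²φ) = 2/cos²φ = 2sec²φ = RHS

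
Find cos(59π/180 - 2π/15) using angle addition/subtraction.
cos(59π/180 - 2π/15) = cos 59π/180 cos 2π/15 + sin 59π/180 sin 2π/15 = 0.8192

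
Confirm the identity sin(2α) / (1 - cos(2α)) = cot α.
LHS = 2 sin α cos α / (2sin²α) = cos α/sin α = cot α = RHS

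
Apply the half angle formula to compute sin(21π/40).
sin(21π/40) = √((1 - cos 21π/20)/2) = 0.9969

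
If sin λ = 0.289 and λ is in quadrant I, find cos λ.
cos λ = 0.9573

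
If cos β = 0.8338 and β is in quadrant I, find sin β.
sin β = 0.5521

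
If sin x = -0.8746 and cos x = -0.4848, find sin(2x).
sin(2x) = 2 sin x cos x = 0.848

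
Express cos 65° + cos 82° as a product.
cos 65° + cos 82° = 2 cos(73.5°) cos(-8.5°)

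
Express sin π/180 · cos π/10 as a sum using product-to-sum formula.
sin π/180 cos π/10 = (1/2)[sin(π/180+π/10) + sin(π/180-π/10)]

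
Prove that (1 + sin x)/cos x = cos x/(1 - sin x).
LHS = (1 + sin x)(1 - sin x) / (cos x(1 - sin x)) = (1 - sin²x) / (cos x(1 - sin x)) = cos²x / (cos x(1 - sin x)) = cos x/(1 - sin x) = RHS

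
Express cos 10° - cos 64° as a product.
cos 10° - cos 64° = -2 sin(37°) sin(-27°)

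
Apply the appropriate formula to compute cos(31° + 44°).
cos(31° + 44°) = cos 31° cos 44° - sin 31° sin 44° = (√6-√2)/4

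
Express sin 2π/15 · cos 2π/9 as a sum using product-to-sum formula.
sin 2π/15 cos 2π/9 = (1/2)[sin(2π/15+2π/9) + sin(2π/15-2π/9)]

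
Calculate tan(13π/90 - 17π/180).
tan(13π/90 - 17π/180) = (tan 13π/90 - tan 17π/180)/(1 + tan 13π/90 tan 17π/180) = 0.1584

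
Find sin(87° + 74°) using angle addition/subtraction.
sin(87° + 74°) = sin 87° cos 74° + cos 87° sin 74° = 0.3256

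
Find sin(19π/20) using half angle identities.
sin(19π/20) = √((1 - cos 19π/10)/2) = 0.1564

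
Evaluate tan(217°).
tan(217°) = 0.7536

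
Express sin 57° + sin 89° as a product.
sin 57° + sin 89° = 2 sin(73°) cos(-16°)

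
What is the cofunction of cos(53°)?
cos(53°) = sin(90° - 53°) = sin(37°)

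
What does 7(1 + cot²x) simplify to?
7(1 + cot²x) = 7(csc²x) (using Pythagorean identity)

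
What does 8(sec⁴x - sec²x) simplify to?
8(sec⁴x - sec²x) = 8(tan⁴x + tan²x) (using Pythagorean)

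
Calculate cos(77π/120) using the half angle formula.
cos(77π/120) = -√((1 + cos 77π/60)/2) = -0.4305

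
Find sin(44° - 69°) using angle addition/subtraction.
sin(44° - 69°) = sin 44° cos 69° - cos 44° sin 69° = -0.4226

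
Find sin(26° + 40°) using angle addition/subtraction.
sin(26° + 40°) = sin 26° cos 40° + cos 26° sin 40° = 0.9135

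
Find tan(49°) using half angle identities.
tan(49°) = sin 98° / (1 + cos 98°) = 1.15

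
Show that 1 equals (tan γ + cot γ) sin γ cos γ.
RHS = (sin γ/cos γ + cos γ/sin γ) sin γ cos γ = ((sin²γ + cos²γ)/(sin γ cos γ)) · sin γ cos γ = sin²γ + cos²γ = 1 = LHS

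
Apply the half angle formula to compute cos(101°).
cos(101°) = -√((1 + cos 202°)/2) = -0.1908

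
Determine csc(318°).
csc(318°) = -1.494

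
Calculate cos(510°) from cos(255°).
cos(510°) = cos²255° - sin²255° = -√3/2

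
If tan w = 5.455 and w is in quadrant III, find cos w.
cos w = -0.1803 (using tan²w + 1 = sec²w)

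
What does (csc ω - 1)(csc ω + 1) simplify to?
(csc ω - 1)(csc ω + 1) = cot²ω (using Diff. of squares)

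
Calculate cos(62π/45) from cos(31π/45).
cos(62π/45) = cos²31π/45 - sin²31π/45 = -0.3746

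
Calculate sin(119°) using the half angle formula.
sin(119°) = √((1 - cos 238°)/2) = 0.8746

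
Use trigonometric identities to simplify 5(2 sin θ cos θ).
5(2 sin θ cos θ) = 5(sin(2θ)) (using Double angle)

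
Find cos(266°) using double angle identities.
cos(266°) = cos²133° - sin²133° = -0.06976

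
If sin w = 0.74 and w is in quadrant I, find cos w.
cos w = 0.6726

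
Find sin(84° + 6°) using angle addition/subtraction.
sin(84° + 6°) = sin 84° cos 6° + cos 84° sin 6° = 1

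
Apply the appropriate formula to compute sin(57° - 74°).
sin(57° - 74°) = sin 57° cos 74° - cos 57° sin 74° = -0.2924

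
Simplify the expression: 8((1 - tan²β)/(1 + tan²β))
8((1 - tan²β)/(1 + tan²β)) = 8(cos(2β)) (using Double angle)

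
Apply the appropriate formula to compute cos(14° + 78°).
cos(14° + 78°) = cos 14° cos 78° - sin 14° sin 78° = -0.0349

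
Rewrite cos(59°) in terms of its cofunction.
cos(59°) = sin(90° - 59°) = sin(31°)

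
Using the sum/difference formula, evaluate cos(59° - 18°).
cos(59° - 18°) = cos 59° cos 18° + sin 59° sin 18° = 0.7547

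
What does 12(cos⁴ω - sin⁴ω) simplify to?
12(cos⁴ω - sin⁴ω) = 12(cos(2ω)) (using Factoring + double angle)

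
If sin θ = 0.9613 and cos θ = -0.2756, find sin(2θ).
sin(2θ) = 2 sin θ cos θ = -0.5299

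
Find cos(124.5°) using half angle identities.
cos(124.5°) = -√((1 + cos 249°)/2) = -0.5664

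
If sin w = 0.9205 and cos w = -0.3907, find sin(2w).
sin(2w) = 2 sin w cos w = -0.7193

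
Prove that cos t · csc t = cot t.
LHS = cos t · (1/sin t) = cos t/sin t = cot t = RHS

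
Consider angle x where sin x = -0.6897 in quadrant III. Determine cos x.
cos x = ±√(1 - sin²x) = -0.7241 (negative in QIII)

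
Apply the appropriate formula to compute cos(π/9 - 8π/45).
cos(π/9 - 8π/45) = cos π/9 cos 8π/45 + sin π/9 sin 8π/45 = 0.9781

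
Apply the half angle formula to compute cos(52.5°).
cos(52.5°) = √((1 + cos 105°)/2) = 0.6088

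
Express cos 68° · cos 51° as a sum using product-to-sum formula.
cos 68° cos 51° = (1/2)[cos(68°-51°) + cos(68°+51°)]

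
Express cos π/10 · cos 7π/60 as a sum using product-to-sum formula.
cos π/10 cos 7π/60 = (1/2)[cos(π/10-7π/60) + cos(π/10+7π/60)]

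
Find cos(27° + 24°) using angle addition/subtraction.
cos(27° + 24°) = cos 27° cos 24° - sin 27° sin 24° = 0.6293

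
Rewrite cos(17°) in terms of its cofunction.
cos(17°) = sin(90° - 17°) = sin(73°)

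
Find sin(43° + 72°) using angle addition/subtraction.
sin(43° + 72°) = sin 43° cos 72° + cos 43° sin 72° = 0.9063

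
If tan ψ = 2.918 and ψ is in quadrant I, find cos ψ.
cos ψ = 0.3242 (using tan²ψ + 1 = sec²ψ)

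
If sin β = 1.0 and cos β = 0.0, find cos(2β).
cos(2β) = cos²β - sin²β = -1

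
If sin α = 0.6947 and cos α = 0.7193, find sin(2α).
sin(2α) = 2 sin α cos α = 0.9994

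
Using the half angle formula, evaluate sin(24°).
sin(24°) = √((1 - cos 48°)/2) = 0.4067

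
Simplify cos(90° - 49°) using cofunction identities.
cos(90° - 49°) = sin(49°)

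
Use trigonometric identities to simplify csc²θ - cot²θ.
csc²θ - cot²θ = 1 (using Pythagorean identity)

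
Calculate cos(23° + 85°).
cos(23° + 85°) = cos 23° cos 85° - sin 23° sin 85° = -0.309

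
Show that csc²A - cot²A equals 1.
LHS = 1/sin²A - cos²A/sin²A = (1 - cos²A)/sin²A = sin²A/sin²A = 1 = RHS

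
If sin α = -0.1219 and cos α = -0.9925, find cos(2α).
cos(2α) = cos²α - sin²α = 0.9702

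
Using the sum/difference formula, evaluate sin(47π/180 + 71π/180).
sin(47π/180 + 71π/180) = sin 47π/180 cos 71π/180 + cos 47π/180 sin 71π/180 = 0.8829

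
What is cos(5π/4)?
cos(5π/4) = -√2/2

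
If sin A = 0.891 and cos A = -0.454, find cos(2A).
cos(2A) = cos²A - sin²A = -0.5878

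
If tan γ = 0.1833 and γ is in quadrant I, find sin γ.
sin γ = 0.1803 (using tan²γ + 1 = sec²γ)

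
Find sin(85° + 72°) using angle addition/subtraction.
sin(85° + 72°) = sin 85° cos 72° + cos 85° sin 72° = 0.3907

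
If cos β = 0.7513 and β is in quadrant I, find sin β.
sin β = 0.66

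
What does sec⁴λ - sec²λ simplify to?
sec⁴λ - sec²λ = tan⁴λ + tan²λ (using Pythagorean)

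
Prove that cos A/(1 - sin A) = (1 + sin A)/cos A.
RHS = (1 + sin A)(1 - sin A) / (cos A(1 - sin A)) = (1 - sin²A) / (cos A(1 - sin A)) = cos²A / (cos A(1 - sin A)) = cos A/(1 - sin A) = LHS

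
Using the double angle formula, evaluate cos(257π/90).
cos(257π/90) = cos²257π/180 - sin²257π/180 = -0.8988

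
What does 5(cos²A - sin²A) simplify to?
5(cos²A - sin²A) = 5(cos(2A)) (using Double angle)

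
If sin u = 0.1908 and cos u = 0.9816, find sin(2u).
sin(2u) = 2 sin u cos u = 0.3746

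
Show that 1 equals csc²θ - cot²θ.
RHS = 1/sin²θ - cos²θ/sin²θ = (1 - cos²θ)/sin²θ = sin²θ/sin²θ = 1 = LHS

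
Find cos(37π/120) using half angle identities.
cos(37π/120) = √((1 + cos 37π/60)/2) = 0.5664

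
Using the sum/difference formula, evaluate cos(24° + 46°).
cos(24° + 46°) = cos 24° cos 46° - sin 24° sin 46° = 0.342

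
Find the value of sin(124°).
sin(124°) = 0.829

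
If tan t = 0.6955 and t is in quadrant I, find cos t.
cos t = 0.821 (using tan²t + 1 = sec²t)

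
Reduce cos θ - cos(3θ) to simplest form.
cos θ - cos(3θ) = 2 sin(2θ) sin θ (using Sum-to-product)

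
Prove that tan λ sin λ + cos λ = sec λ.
LHS = sin²λ/cos λ + cos λ = (sin²λ + cos²λ)/cos λ = 1/cos λ = sec λ = RHS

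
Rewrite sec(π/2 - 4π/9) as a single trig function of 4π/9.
sec(π/2 - 4π/9) = csc(4π/9)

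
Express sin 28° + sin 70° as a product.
sin 28° + sin 70° = 2 sin(49°) cos(-21°)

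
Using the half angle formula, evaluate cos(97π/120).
cos(97π/120) = -√((1 + cos 97π/60)/2) = -0.8241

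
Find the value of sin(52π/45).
sin(52π/45) = -0.4695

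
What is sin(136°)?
sin(136°) = 0.6947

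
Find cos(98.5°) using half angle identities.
cos(98.5°) = -√((1 + cos 197°)/2) = -0.1478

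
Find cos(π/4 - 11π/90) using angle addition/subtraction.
cos(π/4 - 11π/90) = cos π/4 cos 11π/90 + sin π/4 sin 11π/90 = 0.9205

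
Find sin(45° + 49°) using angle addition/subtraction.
sin(45° + 49°) = sin 45° cos 49° + cos 45° sin 49° = 0.9976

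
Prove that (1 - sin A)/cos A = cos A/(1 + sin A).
LHS = (1 - sin A)(1 + sin A) / (cos A(1 + sin A)) = (1 - sin²A) / (cos A(1 + sin A)) = cos²A / (cos A(1 + sin A)) = cos A/(1 + sin A) = RHS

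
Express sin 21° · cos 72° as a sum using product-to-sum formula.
sin 21° cos 72° = (1/2)[sin(21°+72°) + sin(21°-72°)]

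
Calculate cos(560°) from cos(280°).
cos(560°) = cos²280° - sin²280° = -0.9397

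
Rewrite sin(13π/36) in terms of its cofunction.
sin(13π/36) = cos(π/2 - 13π/36) = cos(5π/36)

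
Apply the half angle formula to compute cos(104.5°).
cos(104.5°) = -√((1 + cos 209°)/2) = -0.2504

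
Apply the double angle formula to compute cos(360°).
cos(360°) = cos²180° - sin²180° = 1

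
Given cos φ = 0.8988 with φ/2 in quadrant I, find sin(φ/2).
sin(φ/2) = ±√((1 - cos φ)/2); positive since φ/2 ∈ QI, so sin(φ/2) = 0.2249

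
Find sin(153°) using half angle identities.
sin(153°) = √((1 - cos 306°)/2) = 0.454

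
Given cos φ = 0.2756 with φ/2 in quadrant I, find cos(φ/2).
cos(φ/2) = ±√((1 + cos φ)/2); positive since φ/2 ∈ QI, so cos(φ/2) = 0.7986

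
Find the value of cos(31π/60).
cos(31π/60) = -0.05234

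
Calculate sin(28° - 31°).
sin(28° - 31°) = sin 28° cos 31° - cos 28° sin 31° = -0.05234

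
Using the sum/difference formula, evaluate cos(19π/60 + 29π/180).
cos(19π/60 + 29π/180) = cos 19π/60 cos 29π/180 - sin 19π/60 sin 29π/180 = 0.06976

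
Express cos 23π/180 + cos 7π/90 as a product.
cos 23π/180 + cos 7π/90 = 2 cos(37π/360) cos(π/40)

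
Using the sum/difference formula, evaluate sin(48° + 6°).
sin(48° + 6°) = sin 48° cos 6° + cos 48° sin 6° = 0.809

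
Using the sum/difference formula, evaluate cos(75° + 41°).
cos(75° + 41°) = cos 75° cos 41° - sin 75° sin 41° = -0.4384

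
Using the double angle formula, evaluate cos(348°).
cos(348°) = cos²174° - sin²174° = 0.9781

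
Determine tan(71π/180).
tan(71π/180) = 2.904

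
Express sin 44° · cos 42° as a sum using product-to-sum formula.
sin 44° cos 42° = (1/2)[sin(44°+42°) + sin(44°-42°)]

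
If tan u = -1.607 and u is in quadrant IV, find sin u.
sin u = -0.849 (using tan²u + 1 = sec²u)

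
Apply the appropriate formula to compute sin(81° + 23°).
sin(81° + 23°) = sin 81° cos 23° + cos 81° sin 23° = 0.9703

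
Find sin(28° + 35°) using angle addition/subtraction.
sin(28° + 35°) = sin 28° cos 35° + cos 28° sin 35° = 0.891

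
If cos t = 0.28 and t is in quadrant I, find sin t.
sin t = 0.96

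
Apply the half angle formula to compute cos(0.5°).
cos(0.5°) = √((1 + cos 1°)/2) = 1.0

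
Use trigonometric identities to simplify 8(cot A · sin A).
8(cot A · sin A) = 8(cos A) (using Quotient identity)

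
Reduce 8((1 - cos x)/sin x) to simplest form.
8((1 - cos x)/sin x) = 8(tan(x/2)) (using Half angle)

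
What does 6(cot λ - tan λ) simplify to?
6(cot λ - tan λ) = 6(2 cot(2λ)) (using Double angle)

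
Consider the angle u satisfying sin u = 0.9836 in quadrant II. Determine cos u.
cos u = ±√(1 - sin²u) = -0.1804 (negative in QII)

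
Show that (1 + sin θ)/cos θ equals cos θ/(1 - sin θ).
LHS = (1 + sin θ)(1 - sin θ) / (cos θ(1 - sin θ)) = (1 - sin²θ) / (cos θ(1 - sin θ)) = cos²θ / (cos θ(1 - sin θ)) = cos θ/(1 - sin θ) = RHS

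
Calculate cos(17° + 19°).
cos(17° + 19°) = cos 17° cos 19° - sin 17° sin 19° = 0.809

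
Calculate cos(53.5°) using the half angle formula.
cos(53.5°) = √((1 + cos 107°)/2) = 0.5948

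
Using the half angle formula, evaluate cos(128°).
cos(128°) = -√((1 + cos 256°)/2) = -0.6157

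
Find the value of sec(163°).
sec(163°) = -1.046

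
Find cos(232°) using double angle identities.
cos(232°) = cos²116° - sin²116° = -0.6157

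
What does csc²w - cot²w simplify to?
csc²w - cot²w = 1 (using Pythagorean identity)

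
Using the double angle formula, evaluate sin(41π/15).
sin(41π/15) = 2 sin 41π/30 cos 41π/30 = 0.7431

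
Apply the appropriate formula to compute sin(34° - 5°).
sin(34° - 5°) = sin 34° cos 5° - cos 34° sin 5° = 0.4848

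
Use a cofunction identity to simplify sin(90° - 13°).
sin(90° - 13°) = cos(13°)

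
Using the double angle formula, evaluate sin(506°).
sin(506°) = 2 sin 253° cos 253° = 0.5592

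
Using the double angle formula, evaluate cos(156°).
cos(156°) = cos²78° - sin²78° = -0.9135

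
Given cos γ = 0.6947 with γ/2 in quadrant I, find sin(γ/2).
sin(γ/2) = ±√((1 - cos γ)/2); positive since γ/2 ∈ QI, so sin(γ/2) = 0.3907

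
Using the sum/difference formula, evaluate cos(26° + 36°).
cos(26° + 36°) = cos 26° cos 36° - sin 26° sin 36° = 0.4695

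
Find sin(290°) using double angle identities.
sin(290°) = 2 sin 145° cos 145° = -0.9397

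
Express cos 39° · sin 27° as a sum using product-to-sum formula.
cos 39° sin 27° = (1/2)[sin(39°+27°) - sin(39°-27°)]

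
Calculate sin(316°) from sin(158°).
sin(316°) = 2 sin 158° cos 158° = -0.6947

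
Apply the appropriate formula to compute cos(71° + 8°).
cos(71° + 8°) = cos 71° cos 8° - sin 71° sin 8° = 0.1908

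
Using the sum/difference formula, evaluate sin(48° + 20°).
sin(48° + 20°) = sin 48° cos 20° + cos 48° sin 20° = 0.9272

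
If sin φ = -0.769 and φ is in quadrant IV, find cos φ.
cos φ = 0.6392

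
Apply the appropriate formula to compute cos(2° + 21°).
cos(2° + 21°) = cos 2° cos 21° - sin 2° sin 21° = 0.9205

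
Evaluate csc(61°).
csc(61°) = 1.143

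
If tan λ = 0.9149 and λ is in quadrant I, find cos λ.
cos λ = 0.7378 (using tan²λ + 1 = sec²λ)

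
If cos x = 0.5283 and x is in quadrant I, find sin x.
sin x = 0.8491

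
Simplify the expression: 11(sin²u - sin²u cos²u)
11(sin²u - sin²u cos²u) = 11(sin⁴u) (using Factoring)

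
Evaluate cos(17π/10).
cos(17π/10) = 0.5878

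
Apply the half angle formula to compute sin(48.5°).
sin(48.5°) = √((1 - cos 97°)/2) = 0.749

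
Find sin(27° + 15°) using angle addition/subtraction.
sin(27° + 15°) = sin 27° cos 15° + cos 27° sin 15° = 0.6691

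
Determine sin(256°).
sin(256°) = -0.9703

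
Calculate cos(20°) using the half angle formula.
cos(20°) = √((1 + cos 40°)/2) = 0.9397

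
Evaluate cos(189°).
cos(189°) = -0.9877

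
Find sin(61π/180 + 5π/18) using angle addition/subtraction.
sin(61π/180 + 5π/18) = sin 61π/180 cos 5π/18 + cos 61π/180 sin 5π/18 = 0.9336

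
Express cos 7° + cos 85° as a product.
cos 7° + cos 85° = 2 cos(46°) cos(-39°)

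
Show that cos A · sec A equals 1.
LHS = cos A · (1/cos A) = 1 = RHS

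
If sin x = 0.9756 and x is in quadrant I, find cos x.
cos x = 0.2196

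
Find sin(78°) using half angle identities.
sin(78°) = √((1 - cos 156°)/2) = 0.9781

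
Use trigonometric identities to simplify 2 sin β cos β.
2 sin β cos β = sin(2β) (using Double angle)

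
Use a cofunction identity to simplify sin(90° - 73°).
sin(90° - 73°) = cos(73°)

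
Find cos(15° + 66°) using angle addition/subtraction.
cos(15° + 66°) = cos 15° cos 66° - sin 15° sin 66° = 0.1564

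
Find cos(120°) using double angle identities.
cos(120°) = cos²60° - sin²60° = -1/2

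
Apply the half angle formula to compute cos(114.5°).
cos(114.5°) = -√((1 + cos 229°)/2) = -0.4147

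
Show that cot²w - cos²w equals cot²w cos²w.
LHS = cos²w/sin²w - cos²w = cos²w(1/sin²w - 1) = cos²w · (1 - sin²w)/sin²w = cos²w · cos²w/sin²w = cos²w · cot²w = RHS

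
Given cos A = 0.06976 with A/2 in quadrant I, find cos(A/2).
cos(A/2) = ±√((1 + cos A)/2); positive since A/2 ∈ QI, so cos(A/2) = 0.7314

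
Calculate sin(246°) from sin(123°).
sin(246°) = 2 sin 123° cos 123° = -0.9135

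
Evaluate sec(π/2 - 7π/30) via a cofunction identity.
sec(π/2 - 7π/30) = csc(7π/30) = 1.494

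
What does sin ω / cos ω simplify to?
sin ω / cos ω = tan ω (using Quotient identity)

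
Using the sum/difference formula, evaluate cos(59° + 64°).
cos(59° + 64°) = cos 59° cos 64° - sin 59° sin 64° = -0.5446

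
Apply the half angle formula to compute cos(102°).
cos(102°) = -√((1 + cos 204°)/2) = -0.2079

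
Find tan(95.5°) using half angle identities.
tan(95.5°) = sin 191° / (1 + cos 191°) = -10.39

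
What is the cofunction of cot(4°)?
cot(4°) = tan(90° - 4°) = tan(86°)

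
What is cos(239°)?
cos(239°) = -0.515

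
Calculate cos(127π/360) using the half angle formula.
cos(127π/360) = √((1 + cos 127π/180)/2) = 0.4462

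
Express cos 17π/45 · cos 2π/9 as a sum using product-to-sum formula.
cos 17π/45 cos 2π/9 = (1/2)[cos(17π/45-2π/9) + cos(17π/45+2π/9)]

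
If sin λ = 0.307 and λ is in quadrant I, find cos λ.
cos λ = 0.9517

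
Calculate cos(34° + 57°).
cos(34° + 57°) = cos 34° cos 57° - sin 34° sin 57° = -0.01745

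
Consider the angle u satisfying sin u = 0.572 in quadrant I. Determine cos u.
cos u = √(1 - sin²u) = 0.8203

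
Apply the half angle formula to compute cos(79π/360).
cos(79π/360) = √((1 + cos 79π/180)/2) = 0.7716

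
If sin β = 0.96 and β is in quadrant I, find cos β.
cos β = 0.28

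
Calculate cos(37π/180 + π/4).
cos(37π/180 + π/4) = cos 37π/180 cos π/4 - sin 37π/180 sin π/4 = 0.1392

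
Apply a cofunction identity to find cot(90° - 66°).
cot(90° - 66°) = tan(66°) = 2.246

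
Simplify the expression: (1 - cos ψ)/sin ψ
(1 - cos ψ)/sin ψ = tan(ψ/2) (using Half angle)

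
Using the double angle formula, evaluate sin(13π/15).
sin(13π/15) = 2 sin 13π/30 cos 13π/30 = 0.4067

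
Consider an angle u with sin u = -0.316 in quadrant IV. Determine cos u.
cos u = √(1 - sin²u) = 0.9488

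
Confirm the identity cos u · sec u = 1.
LHS = cos u · (1/cos u) = 1 = RHS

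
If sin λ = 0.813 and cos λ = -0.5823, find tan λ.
tan λ = sin λ / cos λ = -1.396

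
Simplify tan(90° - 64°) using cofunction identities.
tan(90° - 64°) = cot(64°)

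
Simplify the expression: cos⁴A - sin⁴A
cos⁴A - sin⁴A = cos(2A) (using Factoring + double angle)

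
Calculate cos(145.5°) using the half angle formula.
cos(145.5°) = -√((1 + cos 291°)/2) = -0.8241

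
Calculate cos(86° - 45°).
cos(86° - 45°) = cos 86° cos 45° + sin 86° sin 45° = 0.7547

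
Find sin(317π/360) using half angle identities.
sin(317π/360) = √((1 - cos 317π/180)/2) = 0.3665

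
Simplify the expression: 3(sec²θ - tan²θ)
3(sec²θ - tan²θ) = 3 (using Pythagorean identity)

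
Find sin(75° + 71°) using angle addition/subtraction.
sin(75° + 71°) = sin 75° cos 71° + cos 75° sin 71° = 0.5592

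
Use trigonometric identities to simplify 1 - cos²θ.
1 - cos²θ = sin²θ (using Pythagorean identity)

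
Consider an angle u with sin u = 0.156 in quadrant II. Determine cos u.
cos u = ±√(1 - sin²u) = -0.9878 (negative in QII)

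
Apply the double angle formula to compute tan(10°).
tan(10°) = 2 tan 5° / (1 - tan²5°) = 0.1763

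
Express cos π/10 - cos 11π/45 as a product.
cos π/10 - cos 11π/45 = -2 sin(31π/180) sin(-13π/180)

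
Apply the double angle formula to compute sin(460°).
sin(460°) = 2 sin 230° cos 230° = 0.9848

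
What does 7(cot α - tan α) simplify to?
7(cot α - tan α) = 7(2 cot(2α)) (using Double angle)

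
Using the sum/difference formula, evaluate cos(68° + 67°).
cos(68° + 67°) = cos 68° cos 67° - sin 68° sin 67° = -√2/2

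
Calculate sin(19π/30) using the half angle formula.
sin(19π/30) = √((1 - cos 19π/15)/2) = 0.9135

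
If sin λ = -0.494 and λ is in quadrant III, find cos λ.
cos λ = -0.8695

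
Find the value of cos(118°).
cos(118°) = -0.4695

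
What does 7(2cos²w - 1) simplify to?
7(2cos²w - 1) = 7(cos(2w)) (using Double angle)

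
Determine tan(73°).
tan(73°) = 3.271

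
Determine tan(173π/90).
tan(173π/90) = -0.2493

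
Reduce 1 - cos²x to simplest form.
1 - cos²x = sin²x (using Pythagorean identity)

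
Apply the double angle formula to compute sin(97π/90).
sin(97π/90) = 2 sin 97π/180 cos 97π/180 = -0.2419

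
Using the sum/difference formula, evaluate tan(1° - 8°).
tan(1° - 8°) = (tan 1° - tan 8°)/(1 + tan 1° tan 8°) = -0.1228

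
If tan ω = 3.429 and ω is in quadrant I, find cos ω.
cos ω = 0.28 (using tan²ω + 1 = sec²ω)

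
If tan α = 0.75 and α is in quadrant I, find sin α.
sin α = 0.6 (using tan²α + 1 = sec²α)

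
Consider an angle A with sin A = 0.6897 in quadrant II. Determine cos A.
cos A = ±√(1 - sin²A) = -0.7241 (negative in QII)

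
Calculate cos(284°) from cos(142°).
cos(284°) = cos²142° - sin²142° = 0.2419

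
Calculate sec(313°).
sec(313°) = 1.466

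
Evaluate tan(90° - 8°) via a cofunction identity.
tan(90° - 8°) = cot(8°) = 7.115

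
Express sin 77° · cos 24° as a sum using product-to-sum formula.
sin 77° cos 24° = (1/2)[sin(77°+24°) + sin(77°-24°)]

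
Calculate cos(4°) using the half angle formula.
cos(4°) = √((1 + cos 8°)/2) = 0.9976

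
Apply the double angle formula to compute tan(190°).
tan(190°) = 2 tan 95° / (1 - tan²95°) = 0.1763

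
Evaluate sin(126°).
sin(126°) = 0.809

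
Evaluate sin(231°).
sin(231°) = -0.7771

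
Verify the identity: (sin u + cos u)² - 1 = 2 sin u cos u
LHS = sin²u + 2 sin u cos u + cos²u - 1 = (sin²u + cos²u) + 2 sin u cos u - 1 = 1 + 2 sin u cos u - 1 = 2 sin u cos u = RHS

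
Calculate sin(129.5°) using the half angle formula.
sin(129.5°) = √((1 - cos 259°)/2) = 0.7716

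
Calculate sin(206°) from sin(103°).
sin(206°) = 2 sin 103° cos 103° = -0.4384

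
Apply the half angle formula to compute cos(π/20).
cos(π/20) = √((1 + cos π/10)/2) = 0.9877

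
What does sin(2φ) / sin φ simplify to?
sin(2φ) / sin φ = 2 cos φ (using Double angle)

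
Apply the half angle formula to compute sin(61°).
sin(61°) = √((1 - cos 122°)/2) = 0.8746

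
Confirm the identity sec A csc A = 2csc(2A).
RHS = 2/sin(2A) = 2/(2 sin A cos A) = 1/(sin A cos A) = (1/cos A)(1/sin A) = sec A csc A = LHS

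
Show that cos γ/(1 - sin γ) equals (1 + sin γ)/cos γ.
RHS = (1 + sin γ)(1 - sin γ) / (cos γ(1 - sin γ)) = (1 - sin²γ) / (cos γ(1 - sin γ)) = cos²γ / (cos γ(1 - sin γ)) = cos γ/(1 - sin γ) = LHS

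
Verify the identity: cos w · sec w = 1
LHS = cos w · (1/cos w) = 1 = RHS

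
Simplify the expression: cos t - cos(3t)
cos t - cos(3t) = 2 sin(2t) sin t (using Sum-to-product)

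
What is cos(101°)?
cos(101°) = -0.1908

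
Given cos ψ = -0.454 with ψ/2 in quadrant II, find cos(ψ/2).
cos(ψ/2) = ±√((1 + cos ψ)/2); negative since ψ/2 ∈ QII, so cos(ψ/2) = -0.5225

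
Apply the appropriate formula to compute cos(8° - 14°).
cos(8° - 14°) = cos 8° cos 14° + sin 8° sin 14° = 0.9945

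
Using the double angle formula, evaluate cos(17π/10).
cos(17π/10) = 1 - 2sin²17π/20 = 0.5878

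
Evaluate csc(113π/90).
csc(113π/90) = -1.39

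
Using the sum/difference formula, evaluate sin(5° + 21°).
sin(5° + 21°) = sin 5° cos 21° + cos 5° sin 21° = 0.4384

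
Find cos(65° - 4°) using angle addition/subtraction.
cos(65° - 4°) = cos 65° cos 4° + sin 65° sin 4° = 0.4848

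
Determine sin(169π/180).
sin(169π/180) = 0.1908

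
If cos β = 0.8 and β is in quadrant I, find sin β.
sin β = 0.6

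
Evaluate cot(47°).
cot(47°) = 0.9325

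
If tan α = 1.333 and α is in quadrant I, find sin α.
sin α = 0.7999 (using tan²α + 1 = sec²α)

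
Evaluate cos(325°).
cos(325°) = 0.8192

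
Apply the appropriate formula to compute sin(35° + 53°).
sin(35° + 53°) = sin 35° cos 53° + cos 35° sin 53° = 0.9994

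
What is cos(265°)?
cos(265°) = -0.08716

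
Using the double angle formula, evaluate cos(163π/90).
cos(163π/90) = cos²163π/180 - sin²163π/180 = 0.829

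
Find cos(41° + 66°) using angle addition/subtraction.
cos(41° + 66°) = cos 41° cos 66° - sin 41° sin 66° = -0.2924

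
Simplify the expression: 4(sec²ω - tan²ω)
4(sec²ω - tan²ω) = 4 (using Pythagorean identity)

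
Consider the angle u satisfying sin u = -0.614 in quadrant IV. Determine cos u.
cos u = √(1 - sin²u) = 0.7893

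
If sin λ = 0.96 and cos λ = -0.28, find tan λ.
tan λ = sin λ / cos λ = -3.429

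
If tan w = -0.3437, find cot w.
cot w = 1/tan w = -2.91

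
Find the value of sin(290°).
sin(290°) = -0.9397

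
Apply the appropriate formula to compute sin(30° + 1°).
sin(30° + 1°) = sin 30° cos 1° + cos 30° sin 1° = 0.515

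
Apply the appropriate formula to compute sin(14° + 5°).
sin(14° + 5°) = sin 14° cos 5° + cos 14° sin 5° = 0.3256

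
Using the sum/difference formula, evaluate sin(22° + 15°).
sin(22° + 15°) = sin 22° cos 15° + cos 22° sin 15° = 0.6018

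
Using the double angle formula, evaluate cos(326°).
cos(326°) = cos²163° - sin²163° = 0.829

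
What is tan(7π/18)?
tan(7π/18) = 2.747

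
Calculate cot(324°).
cot(324°) = -1.376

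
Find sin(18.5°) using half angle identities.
sin(18.5°) = √((1 - cos 37°)/2) = 0.3173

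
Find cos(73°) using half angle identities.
cos(73°) = √((1 + cos 146°)/2) = 0.2924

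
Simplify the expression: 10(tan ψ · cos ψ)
10(tan ψ · cos ψ) = 10(sin ψ) (using Quotient identity)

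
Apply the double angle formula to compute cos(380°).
cos(380°) = cos²190° - sin²190° = 0.9397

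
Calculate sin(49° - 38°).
sin(49° - 38°) = sin 49° cos 38° - cos 49° sin 38° = 0.1908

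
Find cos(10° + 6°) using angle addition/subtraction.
cos(10° + 6°) = cos 10° cos 6° - sin 10° sin 6° = 0.9613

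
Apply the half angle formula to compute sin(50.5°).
sin(50.5°) = √((1 - cos 101°)/2) = 0.7716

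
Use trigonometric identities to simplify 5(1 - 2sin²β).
5(1 - 2sin²β) = 5(cos(2β)) (using Double angle)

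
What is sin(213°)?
sin(213°) = -0.5446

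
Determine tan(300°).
tan(300°) = -√3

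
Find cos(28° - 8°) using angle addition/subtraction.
cos(28° - 8°) = cos 28° cos 8° + sin 28° sin 8° = 0.9397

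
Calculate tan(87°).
tan(87°) = 19.08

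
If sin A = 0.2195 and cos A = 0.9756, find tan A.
tan A = sin A / cos A = 0.225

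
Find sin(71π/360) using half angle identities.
sin(71π/360) = √((1 - cos 71π/180)/2) = 0.5807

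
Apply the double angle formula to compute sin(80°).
sin(80°) = 2 sin 40° cos 40° = 0.9848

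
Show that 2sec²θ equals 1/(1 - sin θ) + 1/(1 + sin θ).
RHS = [(1 + sin θ) + (1 - sin θ)] / [(1 - sin θ)(1 + sin θ)] = 2/(1 - sin²θ) = 2/cos²θ = 2sec²θ = LHS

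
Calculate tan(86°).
tan(86°) = 14.3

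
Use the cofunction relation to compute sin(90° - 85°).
sin(90° - 85°) = cos(85°) = 0.08716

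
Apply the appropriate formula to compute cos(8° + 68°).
cos(8° + 68°) = cos 8° cos 68° - sin 8° sin 68° = 0.2419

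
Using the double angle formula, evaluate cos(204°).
cos(204°) = cos²102° - sin²102° = -0.9135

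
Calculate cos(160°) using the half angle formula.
cos(160°) = -√((1 + cos 320°)/2) = -0.9397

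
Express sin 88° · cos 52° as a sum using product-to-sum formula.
sin 88° cos 52° = (1/2)[sin(88°+52°) + sin(88°-52°)]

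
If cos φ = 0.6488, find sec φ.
sec φ = 1/cos φ = 1.541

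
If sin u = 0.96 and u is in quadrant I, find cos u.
cos u = 0.28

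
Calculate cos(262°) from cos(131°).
cos(262°) = 2cos²131° - 1 = -0.1392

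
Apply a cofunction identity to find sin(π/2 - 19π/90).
sin(π/2 - 19π/90) = cos(19π/90) = 0.788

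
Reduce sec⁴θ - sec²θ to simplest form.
sec⁴θ - sec²θ = tan⁴θ + tan²θ (using Pythagorean)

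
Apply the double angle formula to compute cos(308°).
cos(308°) = cos²154° - sin²154° = 0.6157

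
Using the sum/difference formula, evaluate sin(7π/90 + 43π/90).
sin(7π/90 + 43π/90) = sin 7π/90 cos 43π/90 + cos 7π/90 sin 43π/90 = 0.9848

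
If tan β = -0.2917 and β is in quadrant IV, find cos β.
cos β = 0.96 (using tan²β + 1 = sec²β)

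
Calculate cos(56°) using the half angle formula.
cos(56°) = √((1 + cos 112°)/2) = 0.5592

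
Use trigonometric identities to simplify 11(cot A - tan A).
11(cot A - tan A) = 11(2 cot(2A)) (using Double angle)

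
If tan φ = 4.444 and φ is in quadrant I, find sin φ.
sin φ = 0.9756 (using tan²φ + 1 = sec²φ)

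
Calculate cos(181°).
cos(181°) = -0.9998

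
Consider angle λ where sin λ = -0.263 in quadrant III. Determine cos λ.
cos λ = ±√(1 - sin²λ) = -0.9648 (negative in QIII)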